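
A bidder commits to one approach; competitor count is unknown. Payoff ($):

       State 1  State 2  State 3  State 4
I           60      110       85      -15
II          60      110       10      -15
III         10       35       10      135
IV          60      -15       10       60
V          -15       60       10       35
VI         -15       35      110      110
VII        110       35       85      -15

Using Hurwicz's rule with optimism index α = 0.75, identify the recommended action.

III

I: 0.75·110 + 0.25·(-15) = 78.75
II: 0.75·110 + 0.25·(-15) = 78.75
III: 0.75·135 + 0.25·10 = 103.75
IV: 0.75·60 + 0.25·(-15) = 41.25
V: 0.75·60 + 0.25·(-15) = 41.25
VI: 0.75·110 + 0.25·(-15) = 78.75
VII: 0.75·110 + 0.25·(-15) = 78.75
Highest Hurwicz score = 103.75 → III.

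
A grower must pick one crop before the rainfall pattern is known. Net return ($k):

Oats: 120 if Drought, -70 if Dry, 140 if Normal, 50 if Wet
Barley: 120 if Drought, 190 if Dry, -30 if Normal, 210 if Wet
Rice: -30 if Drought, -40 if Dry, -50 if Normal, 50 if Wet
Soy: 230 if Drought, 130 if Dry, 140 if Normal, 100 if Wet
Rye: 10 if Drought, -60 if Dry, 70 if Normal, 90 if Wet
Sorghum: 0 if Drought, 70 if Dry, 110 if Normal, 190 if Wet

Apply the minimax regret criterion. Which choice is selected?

Column bests: Drought=230, Dry=190, Normal=140, Wet=210.
Oats regrets: 110, 260, 0, 160 → max 260
Barley regrets: 110, 0, 170, 0 → max 170
Rice regrets: 260, 230, 190, 160 → max 260
Soy regrets: 0, 60, 0, 110 → max 110
Rye regrets: 220, 250, 70, 120 → max 250
Sorghum regrets: 230, 120, 30, 20 → max 230
Smallest max regret = 110 → Soy.

Soy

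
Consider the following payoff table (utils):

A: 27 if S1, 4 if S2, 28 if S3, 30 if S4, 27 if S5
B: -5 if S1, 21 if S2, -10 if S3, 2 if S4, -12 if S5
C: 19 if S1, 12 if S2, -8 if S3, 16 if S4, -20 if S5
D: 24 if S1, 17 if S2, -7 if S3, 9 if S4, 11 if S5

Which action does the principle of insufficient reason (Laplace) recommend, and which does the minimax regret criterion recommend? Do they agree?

Row averages: A=23.2, B=-0.8, C=3.8, D=10.8
Highest average = 23.2 → A.
Column bests: S1=27, S2=21, S3=28, S4=30, S5=27.
A regrets: 0, 17, 0, 0, 0 → max 17
B regrets: 32, 0, 38, 28, 39 → max 39
C regrets: 8, 9, 36, 14, 47 → max 47
D regrets: 3, 4, 35, 21, 16 → max 35
Smallest max regret = 17 → A.

laplace → A; minimax regret → A (agree)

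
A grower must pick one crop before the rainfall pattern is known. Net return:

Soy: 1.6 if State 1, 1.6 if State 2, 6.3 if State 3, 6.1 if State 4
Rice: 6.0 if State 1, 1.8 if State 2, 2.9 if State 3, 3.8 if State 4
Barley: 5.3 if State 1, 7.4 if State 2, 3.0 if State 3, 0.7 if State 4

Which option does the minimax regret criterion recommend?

Barley

Column bests: State 1=6.0, State 2=7.4, State 3=6.3, State 4=6.1.
Soy regrets: 4.4, 5.8, 0.0, 0.0 → max 5.8
Rice regrets: 0.0, 5.6, 3.4, 2.3 → max 5.6
Barley regrets: 0.7, 0.0, 3.3, 5.4 → max 5.4
Smallest max regret = 5.4 → Barley.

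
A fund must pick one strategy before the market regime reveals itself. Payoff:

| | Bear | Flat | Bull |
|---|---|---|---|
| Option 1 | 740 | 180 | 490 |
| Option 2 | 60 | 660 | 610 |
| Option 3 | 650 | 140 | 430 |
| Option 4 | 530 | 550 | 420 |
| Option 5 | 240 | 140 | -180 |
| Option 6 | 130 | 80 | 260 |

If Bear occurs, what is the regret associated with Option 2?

680

Best payoff under Bear is 740.
Regret = 740 − 60 = 680.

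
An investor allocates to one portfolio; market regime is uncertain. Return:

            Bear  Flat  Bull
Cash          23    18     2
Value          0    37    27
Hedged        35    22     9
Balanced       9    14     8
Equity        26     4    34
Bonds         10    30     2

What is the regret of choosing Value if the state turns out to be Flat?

0

Best payoff under Flat is 37.
Regret = 37 − 37 = 0.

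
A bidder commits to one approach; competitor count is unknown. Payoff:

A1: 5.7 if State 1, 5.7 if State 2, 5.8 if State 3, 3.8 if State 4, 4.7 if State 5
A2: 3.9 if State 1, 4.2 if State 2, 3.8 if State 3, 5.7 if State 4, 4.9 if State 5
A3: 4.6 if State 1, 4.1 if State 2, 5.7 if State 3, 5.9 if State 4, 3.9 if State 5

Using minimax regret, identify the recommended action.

Column bests: State 1=5.7, State 2=5.7, State 3=5.8, State 4=5.9, State 5=4.9.
A1 regrets: 0.0, 0.0, 0.0, 2.1, 0.2 → max 2.1
A2 regrets: 1.8, 1.5, 2.0, 0.2, 0.0 → max 2.0
A3 regrets: 1.1, 1.6, 0.1, 0.0, 1.0 → max 1.6
Smallest max regret = 1.6 → A3.

A3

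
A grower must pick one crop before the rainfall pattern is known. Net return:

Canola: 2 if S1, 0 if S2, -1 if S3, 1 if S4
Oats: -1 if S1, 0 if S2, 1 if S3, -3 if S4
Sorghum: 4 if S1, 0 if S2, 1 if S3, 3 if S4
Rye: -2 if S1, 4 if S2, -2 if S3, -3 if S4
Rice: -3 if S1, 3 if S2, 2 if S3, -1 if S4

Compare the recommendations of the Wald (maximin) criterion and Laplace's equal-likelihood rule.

maximin → Sorghum; laplace → Sorghum (agree)

Row minima: Canola=-1, Oats=-3, Sorghum=0, Rye=-3, Rice=-3
Best worst-case = 0 → Sorghum.
Row averages: Canola=0.5, Oats=-0.75, Sorghum=2, Rye=-0.75, Rice=0.25
Highest average = 2 → Sorghum.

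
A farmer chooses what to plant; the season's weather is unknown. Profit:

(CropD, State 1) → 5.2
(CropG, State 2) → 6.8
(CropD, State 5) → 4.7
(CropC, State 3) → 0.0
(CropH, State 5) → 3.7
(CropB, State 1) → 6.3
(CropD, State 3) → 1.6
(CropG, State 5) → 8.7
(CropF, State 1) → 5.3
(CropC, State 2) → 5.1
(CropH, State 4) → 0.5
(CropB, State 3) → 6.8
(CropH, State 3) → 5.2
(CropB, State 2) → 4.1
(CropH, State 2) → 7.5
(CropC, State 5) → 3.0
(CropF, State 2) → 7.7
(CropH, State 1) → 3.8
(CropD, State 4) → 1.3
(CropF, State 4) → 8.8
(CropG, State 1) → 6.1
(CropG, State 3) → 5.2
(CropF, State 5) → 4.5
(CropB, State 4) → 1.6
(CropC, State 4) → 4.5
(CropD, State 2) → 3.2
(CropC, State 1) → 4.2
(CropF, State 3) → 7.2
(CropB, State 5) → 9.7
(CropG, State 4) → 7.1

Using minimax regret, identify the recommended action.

Column bests: State 1=6.3, State 2=7.7, State 3=7.2, State 4=8.8, State 5=9.7.
CropC regrets: 2.1, 2.6, 7.2, 4.3, 6.7 → max 7.2
CropH regrets: 2.5, 0.2, 2.0, 8.3, 6.0 → max 8.3
CropB regrets: 0.0, 3.6, 0.4, 7.2, 0.0 → max 7.2
CropF regrets: 1.0, 0.0, 0.0, 0.0, 5.2 → max 5.2
CropG regrets: 0.2, 0.9, 2.0, 1.7, 1.0 → max 2.0
CropD regrets: 1.1, 4.5, 5.6, 7.5, 5.0 → max 7.5
Smallest max regret = 2.0 → CropG.

CropG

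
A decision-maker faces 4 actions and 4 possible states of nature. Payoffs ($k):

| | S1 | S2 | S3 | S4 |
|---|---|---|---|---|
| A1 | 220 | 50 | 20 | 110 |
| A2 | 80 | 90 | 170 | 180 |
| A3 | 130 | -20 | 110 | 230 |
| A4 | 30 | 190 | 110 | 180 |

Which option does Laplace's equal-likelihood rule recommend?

Row averages: A1=100, A2=130, A3=112.5, A4=127.5
Highest average = 130 → A2.

A2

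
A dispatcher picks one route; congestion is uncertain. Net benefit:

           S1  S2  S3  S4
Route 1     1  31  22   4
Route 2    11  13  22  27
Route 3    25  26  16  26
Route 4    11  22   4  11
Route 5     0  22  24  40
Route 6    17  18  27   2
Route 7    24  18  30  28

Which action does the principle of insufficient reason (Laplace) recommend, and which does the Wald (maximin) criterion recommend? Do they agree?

Row averages: Route 1=14.5, Route 2=18.25, Route 3=23.25, Route 4=12, Route 5=21.5, Route 6=16, Route 7=25
Highest average = 25 → Route 7.
Row minima: Route 1=1, Route 2=11, Route 3=16, Route 4=4, Route 5=0, Route 6=2, Route 7=18
Best worst-case = 18 → Route 7.

laplace → Route 7; maximin → Route 7 (agree)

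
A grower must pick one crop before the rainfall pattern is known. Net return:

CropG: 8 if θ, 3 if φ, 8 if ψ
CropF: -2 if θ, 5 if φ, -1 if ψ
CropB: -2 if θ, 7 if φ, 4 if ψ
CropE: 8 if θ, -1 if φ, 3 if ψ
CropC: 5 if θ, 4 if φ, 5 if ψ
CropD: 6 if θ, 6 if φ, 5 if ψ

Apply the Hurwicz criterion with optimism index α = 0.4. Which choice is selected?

CropG: 0.4·8 + 0.6·3 = 5
CropF: 0.4·5 + 0.6·(-2) = 0.8
CropB: 0.4·7 + 0.6·(-2) = 1.6
CropE: 0.4·8 + 0.6·(-1) = 2.6
CropC: 0.4·5 + 0.6·4 = 4.4
CropD: 0.4·6 + 0.6·5 = 5.4
Highest Hurwicz score = 5.4 → CropD.

CropD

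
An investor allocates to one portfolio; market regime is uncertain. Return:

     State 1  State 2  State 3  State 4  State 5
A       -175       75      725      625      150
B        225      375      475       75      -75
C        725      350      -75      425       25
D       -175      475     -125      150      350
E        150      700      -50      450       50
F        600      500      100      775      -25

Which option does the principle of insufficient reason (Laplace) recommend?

F

Row averages: A=280, B=215, C=290, D=135, E=260, F=390
Highest average = 390 → F.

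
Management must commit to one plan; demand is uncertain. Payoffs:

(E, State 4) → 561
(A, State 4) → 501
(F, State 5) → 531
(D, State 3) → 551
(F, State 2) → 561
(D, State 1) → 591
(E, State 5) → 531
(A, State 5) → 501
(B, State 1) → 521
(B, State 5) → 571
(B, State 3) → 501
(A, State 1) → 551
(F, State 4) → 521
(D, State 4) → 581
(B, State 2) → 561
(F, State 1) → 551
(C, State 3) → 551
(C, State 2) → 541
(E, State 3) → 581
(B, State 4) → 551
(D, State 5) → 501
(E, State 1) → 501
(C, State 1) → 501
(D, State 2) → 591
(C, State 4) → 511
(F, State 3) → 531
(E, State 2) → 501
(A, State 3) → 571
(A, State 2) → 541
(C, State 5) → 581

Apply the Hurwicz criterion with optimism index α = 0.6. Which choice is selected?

A: 0.6·571 + 0.4·501 = 543
B: 0.6·571 + 0.4·501 = 543
C: 0.6·581 + 0.4·501 = 549
D: 0.6·591 + 0.4·501 = 555
E: 0.6·581 + 0.4·501 = 549
F: 0.6·561 + 0.4·521 = 545
Highest Hurwicz score = 555 → D.

D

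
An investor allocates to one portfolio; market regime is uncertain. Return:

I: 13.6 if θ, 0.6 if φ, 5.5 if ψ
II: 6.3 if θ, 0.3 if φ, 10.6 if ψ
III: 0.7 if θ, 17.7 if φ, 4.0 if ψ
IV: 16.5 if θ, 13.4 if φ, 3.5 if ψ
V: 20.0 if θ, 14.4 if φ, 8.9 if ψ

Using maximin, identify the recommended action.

V

Row minima: I=0.6, II=0.3, III=0.7, IV=3.5, V=8.9
Best worst-case = 8.9 → V.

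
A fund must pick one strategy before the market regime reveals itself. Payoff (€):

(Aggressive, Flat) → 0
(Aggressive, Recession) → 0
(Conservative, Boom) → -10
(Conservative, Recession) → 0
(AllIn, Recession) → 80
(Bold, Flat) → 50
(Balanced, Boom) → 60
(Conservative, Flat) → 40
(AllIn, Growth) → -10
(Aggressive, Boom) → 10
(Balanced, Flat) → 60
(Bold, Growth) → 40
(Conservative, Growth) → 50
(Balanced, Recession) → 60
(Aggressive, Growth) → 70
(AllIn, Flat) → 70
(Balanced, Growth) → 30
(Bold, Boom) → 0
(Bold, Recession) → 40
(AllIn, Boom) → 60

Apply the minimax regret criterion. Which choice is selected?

Balanced

Column bests: Recession=80, Flat=70, Growth=70, Boom=60.
Conservative regrets: 80, 30, 20, 70 → max 80
Balanced regrets: 20, 10, 40, 0 → max 40
Aggressive regrets: 80, 70, 0, 50 → max 80
Bold regrets: 40, 20, 30, 60 → max 60
AllIn regrets: 0, 0, 80, 0 → max 80
Smallest max regret = 40 → Balanced.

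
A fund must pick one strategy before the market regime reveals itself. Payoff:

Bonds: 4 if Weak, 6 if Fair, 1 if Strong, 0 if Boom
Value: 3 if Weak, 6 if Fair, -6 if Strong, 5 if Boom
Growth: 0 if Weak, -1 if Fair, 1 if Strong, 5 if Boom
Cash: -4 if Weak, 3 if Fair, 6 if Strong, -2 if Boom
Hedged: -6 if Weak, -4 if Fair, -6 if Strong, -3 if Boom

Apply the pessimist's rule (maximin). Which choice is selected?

Bonds

Row minima: Bonds=0, Value=-6, Growth=-1, Cash=-4, Hedged=-6
Best worst-case = 0 → Bonds.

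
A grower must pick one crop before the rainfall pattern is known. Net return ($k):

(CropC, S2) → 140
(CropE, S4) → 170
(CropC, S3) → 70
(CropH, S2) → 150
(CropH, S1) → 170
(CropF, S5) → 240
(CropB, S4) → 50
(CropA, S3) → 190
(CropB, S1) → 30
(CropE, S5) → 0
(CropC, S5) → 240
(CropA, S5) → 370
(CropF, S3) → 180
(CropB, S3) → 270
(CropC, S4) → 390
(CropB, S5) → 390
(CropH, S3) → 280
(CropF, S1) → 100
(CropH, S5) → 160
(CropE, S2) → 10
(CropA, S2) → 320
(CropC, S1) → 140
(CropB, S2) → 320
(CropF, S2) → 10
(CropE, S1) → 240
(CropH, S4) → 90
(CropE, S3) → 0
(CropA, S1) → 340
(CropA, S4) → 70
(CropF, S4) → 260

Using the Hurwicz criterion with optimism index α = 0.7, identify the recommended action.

CropF: 0.7·260 + 0.3·10 = 185
CropH: 0.7·280 + 0.3·90 = 223
CropA: 0.7·370 + 0.3·70 = 280
CropC: 0.7·390 + 0.3·70 = 294
CropE: 0.7·240 + 0.3·0 = 168
CropB: 0.7·390 + 0.3·30 = 282
Highest Hurwicz score = 294 → CropC.

CropC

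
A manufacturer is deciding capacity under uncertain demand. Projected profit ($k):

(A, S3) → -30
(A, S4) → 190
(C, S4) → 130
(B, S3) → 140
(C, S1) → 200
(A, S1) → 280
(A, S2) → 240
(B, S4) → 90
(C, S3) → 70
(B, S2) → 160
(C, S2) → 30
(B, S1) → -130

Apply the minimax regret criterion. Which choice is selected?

Column bests: S1=280, S2=240, S3=140, S4=190.
A regrets: 0, 0, 170, 0 → max 170
B regrets: 410, 80, 0, 100 → max 410
C regrets: 80, 210, 70, 60 → max 210
Smallest max regret = 170 → A.

A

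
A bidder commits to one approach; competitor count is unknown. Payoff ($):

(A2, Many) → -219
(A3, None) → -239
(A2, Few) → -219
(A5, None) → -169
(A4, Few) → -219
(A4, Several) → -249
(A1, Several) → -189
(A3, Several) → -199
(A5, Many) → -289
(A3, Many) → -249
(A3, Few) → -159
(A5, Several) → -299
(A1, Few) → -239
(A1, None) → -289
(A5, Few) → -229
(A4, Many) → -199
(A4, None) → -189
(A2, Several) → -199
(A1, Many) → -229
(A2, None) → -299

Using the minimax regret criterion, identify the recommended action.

A4

Column bests: None=-169, Few=-159, Several=-189, Many=-199.
A1 regrets: 120, 80, 0, 30 → max 120
A2 regrets: 130, 60, 10, 20 → max 130
A3 regrets: 70, 0, 10, 50 → max 70
A4 regrets: 20, 60, 60, 0 → max 60
A5 regrets: 0, 70, 110, 90 → max 110
Smallest max regret = 60 → A4.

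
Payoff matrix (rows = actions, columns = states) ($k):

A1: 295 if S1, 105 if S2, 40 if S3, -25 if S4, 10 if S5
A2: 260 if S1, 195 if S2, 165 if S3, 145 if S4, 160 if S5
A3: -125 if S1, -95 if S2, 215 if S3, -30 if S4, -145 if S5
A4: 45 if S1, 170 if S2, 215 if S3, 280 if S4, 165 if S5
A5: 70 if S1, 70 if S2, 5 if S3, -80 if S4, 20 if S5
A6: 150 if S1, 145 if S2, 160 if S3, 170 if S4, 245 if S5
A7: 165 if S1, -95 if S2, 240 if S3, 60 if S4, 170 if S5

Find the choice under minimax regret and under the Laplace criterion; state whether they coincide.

minimax regret → A2; laplace → A2 (agree)

Column bests: S1=295, S2=195, S3=240, S4=280, S5=245.
A1 regrets: 0, 90, 200, 305, 235 → max 305
A2 regrets: 35, 0, 75, 135, 85 → max 135
A3 regrets: 420, 290, 25, 310, 390 → max 420
A4 regrets: 250, 25, 25, 0, 80 → max 250
A5 regrets: 225, 125, 235, 360, 225 → max 360
A6 regrets: 145, 50, 80, 110, 0 → max 145
A7 regrets: 130, 290, 0, 220, 75 → max 290
Smallest max regret = 135 → A2.
Row averages: A1=85, A2=185, A3=-36, A4=175, A5=17, A6=174, A7=108
Highest average = 185 → A2.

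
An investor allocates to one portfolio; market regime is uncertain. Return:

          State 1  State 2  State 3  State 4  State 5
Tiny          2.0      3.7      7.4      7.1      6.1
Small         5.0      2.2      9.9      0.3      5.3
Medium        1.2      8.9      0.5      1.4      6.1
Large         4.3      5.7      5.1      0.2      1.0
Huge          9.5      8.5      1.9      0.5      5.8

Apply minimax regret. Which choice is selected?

Column bests: State 1=9.5, State 2=8.9, State 3=9.9, State 4=7.1, State 5=6.1.
Tiny regrets: 7.5, 5.2, 2.5, 0.0, 0.0 → max 7.5
Small regrets: 4.5, 6.7, 0.0, 6.8, 0.8 → max 6.8
Medium regrets: 8.3, 0.0, 9.4, 5.7, 0.0 → max 9.4
Large regrets: 5.2, 3.2, 4.8, 6.9, 5.1 → max 6.9
Huge regrets: 0.0, 0.4, 8.0, 6.6, 0.3 → max 8.0
Smallest max regret = 6.8 → Small.

Small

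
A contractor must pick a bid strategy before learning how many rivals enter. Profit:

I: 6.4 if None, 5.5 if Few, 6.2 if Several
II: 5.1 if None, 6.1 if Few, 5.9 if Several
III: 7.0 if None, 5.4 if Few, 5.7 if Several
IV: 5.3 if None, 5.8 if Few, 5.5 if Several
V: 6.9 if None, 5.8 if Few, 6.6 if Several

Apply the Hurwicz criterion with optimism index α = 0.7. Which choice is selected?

V

I: 0.7·6.4 + 0.3·5.5 = 6.13
II: 0.7·6.1 + 0.3·5.1 = 5.8
III: 0.7·7.0 + 0.3·5.4 = 6.52
IV: 0.7·5.8 + 0.3·5.3 = 5.65
V: 0.7·6.9 + 0.3·5.8 = 6.57
Highest Hurwicz score = 6.57 → V.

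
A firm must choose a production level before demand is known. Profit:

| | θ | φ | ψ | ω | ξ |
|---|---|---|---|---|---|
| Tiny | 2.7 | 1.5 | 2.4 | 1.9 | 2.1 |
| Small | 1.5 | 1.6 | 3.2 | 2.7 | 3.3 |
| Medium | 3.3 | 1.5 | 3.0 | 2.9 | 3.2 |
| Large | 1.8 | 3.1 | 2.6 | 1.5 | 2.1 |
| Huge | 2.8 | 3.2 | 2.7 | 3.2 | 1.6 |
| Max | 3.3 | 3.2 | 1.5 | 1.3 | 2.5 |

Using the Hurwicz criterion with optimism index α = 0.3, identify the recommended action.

Huge

Tiny: 0.3·2.7 + 0.7·1.5 = 1.86
Small: 0.3·3.3 + 0.7·1.5 = 2.04
Medium: 0.3·3.3 + 0.7·1.5 = 2.04
Large: 0.3·3.1 + 0.7·1.5 = 1.98
Huge: 0.3·3.2 + 0.7·1.6 = 2.08
Max: 0.3·3.3 + 0.7·1.3 = 1.9
Highest Hurwicz score = 2.08 → Huge.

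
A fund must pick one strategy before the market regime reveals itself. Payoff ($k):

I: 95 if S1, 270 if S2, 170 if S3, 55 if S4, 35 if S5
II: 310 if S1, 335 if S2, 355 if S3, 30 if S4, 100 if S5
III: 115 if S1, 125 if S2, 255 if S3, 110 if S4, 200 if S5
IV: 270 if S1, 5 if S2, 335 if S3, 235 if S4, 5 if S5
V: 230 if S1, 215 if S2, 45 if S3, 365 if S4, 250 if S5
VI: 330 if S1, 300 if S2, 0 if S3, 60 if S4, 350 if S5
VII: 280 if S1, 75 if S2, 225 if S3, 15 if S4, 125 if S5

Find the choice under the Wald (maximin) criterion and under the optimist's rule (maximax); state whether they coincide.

Row minima: I=35, II=30, III=110, IV=5, V=45, VI=0, VII=15
Best worst-case = 110 → III.
Row maxima: I=270, II=355, III=255, IV=335, V=365, VI=350, VII=280
Best best-case = 365 → V.

maximin → III; maximax → V (disagree)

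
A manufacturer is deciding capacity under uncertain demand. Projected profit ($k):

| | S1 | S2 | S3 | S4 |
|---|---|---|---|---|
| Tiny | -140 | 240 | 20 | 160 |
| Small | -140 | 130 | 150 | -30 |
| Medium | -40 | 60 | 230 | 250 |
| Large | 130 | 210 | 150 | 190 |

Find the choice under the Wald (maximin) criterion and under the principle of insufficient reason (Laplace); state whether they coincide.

maximin → Large; laplace → Large (agree)

Row minima: Tiny=-140, Small=-140, Medium=-40, Large=130
Best worst-case = 130 → Large.
Row averages: Tiny=70, Small=27.5, Medium=125, Large=170
Highest average = 170 → Large.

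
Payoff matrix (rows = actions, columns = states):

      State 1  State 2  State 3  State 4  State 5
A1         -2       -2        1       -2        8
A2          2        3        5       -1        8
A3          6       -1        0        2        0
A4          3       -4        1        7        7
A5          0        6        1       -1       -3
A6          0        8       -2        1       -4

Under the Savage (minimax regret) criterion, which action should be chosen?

A2

Column bests: State 1=6, State 2=8, State 3=5, State 4=7, State 5=8.
A1 regrets: 8, 10, 4, 9, 0 → max 10
A2 regrets: 4, 5, 0, 8, 0 → max 8
A3 regrets: 0, 9, 5, 5, 8 → max 9
A4 regrets: 3, 12, 4, 0, 1 → max 12
A5 regrets: 6, 2, 4, 8, 11 → max 11
A6 regrets: 6, 0, 7, 6, 12 → max 12
Smallest max regret = 8 → A2.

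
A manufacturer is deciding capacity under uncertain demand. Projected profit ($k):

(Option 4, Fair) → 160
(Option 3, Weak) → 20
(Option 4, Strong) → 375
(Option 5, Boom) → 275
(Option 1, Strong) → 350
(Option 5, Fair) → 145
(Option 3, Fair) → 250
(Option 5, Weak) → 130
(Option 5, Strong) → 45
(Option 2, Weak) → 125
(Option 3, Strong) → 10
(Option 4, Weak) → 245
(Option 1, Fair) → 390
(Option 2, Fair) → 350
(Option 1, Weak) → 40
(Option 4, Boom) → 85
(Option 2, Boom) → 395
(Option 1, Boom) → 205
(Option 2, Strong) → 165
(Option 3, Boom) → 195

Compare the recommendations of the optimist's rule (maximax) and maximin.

maximax → Option 2; maximin → Option 2 (agree)

Row maxima: Option 1=390, Option 2=395, Option 3=250, Option 4=375, Option 5=275
Best best-case = 395 → Option 2.
Row minima: Option 1=40, Option 2=125, Option 3=10, Option 4=85, Option 5=45
Best worst-case = 125 → Option 2.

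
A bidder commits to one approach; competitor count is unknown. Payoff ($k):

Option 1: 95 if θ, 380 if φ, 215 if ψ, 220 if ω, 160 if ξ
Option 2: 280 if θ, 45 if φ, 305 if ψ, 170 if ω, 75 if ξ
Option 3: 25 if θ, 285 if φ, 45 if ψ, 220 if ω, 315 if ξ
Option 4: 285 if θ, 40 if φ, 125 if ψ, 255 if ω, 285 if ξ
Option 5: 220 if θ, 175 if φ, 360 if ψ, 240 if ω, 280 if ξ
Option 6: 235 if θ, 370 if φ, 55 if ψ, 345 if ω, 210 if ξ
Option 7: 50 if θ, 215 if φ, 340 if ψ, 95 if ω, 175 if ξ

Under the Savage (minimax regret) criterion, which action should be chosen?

Column bests: θ=285, φ=380, ψ=360, ω=345, ξ=315.
Option 1 regrets: 190, 0, 145, 125, 155 → max 190
Option 2 regrets: 5, 335, 55, 175, 240 → max 335
Option 3 regrets: 260, 95, 315, 125, 0 → max 315
Option 4 regrets: 0, 340, 235, 90, 30 → max 340
Option 5 regrets: 65, 205, 0, 105, 35 → max 205
Option 6 regrets: 50, 10, 305, 0, 105 → max 305
Option 7 regrets: 235, 165, 20, 250, 140 → max 250
Smallest max regret = 190 → Option 1.

Option 1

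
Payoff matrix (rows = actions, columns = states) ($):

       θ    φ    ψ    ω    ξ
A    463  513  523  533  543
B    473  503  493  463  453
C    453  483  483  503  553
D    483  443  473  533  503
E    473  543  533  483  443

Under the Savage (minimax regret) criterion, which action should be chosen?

Column bests: θ=483, φ=543, ψ=533, ω=533, ξ=553.
A regrets: 20, 30, 10, 0, 10 → max 30
B regrets: 10, 40, 40, 70, 100 → max 100
C regrets: 30, 60, 50, 30, 0 → max 60
D regrets: 0, 100, 60, 0, 50 → max 100
E regrets: 10, 0, 0, 50, 110 → max 110
Smallest max regret = 30 → A.

A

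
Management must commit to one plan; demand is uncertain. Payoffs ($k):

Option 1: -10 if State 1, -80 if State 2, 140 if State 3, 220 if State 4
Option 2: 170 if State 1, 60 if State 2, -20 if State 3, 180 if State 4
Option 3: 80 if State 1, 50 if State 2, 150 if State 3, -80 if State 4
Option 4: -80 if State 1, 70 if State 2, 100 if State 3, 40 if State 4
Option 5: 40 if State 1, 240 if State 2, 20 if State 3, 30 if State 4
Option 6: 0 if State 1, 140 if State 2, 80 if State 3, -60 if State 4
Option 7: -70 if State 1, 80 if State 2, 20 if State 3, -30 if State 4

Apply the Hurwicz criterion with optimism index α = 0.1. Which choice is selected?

Option 5

Option 1: 0.1·220 + 0.9·(-80) = -50
Option 2: 0.1·180 + 0.9·(-20) = 0
Option 3: 0.1·150 + 0.9·(-80) = -57
Option 4: 0.1·100 + 0.9·(-80) = -62
Option 5: 0.1·240 + 0.9·20 = 42
Option 6: 0.1·140 + 0.9·(-60) = -40
Option 7: 0.1·80 + 0.9·(-70) = -55
Highest Hurwicz score = 42 → Option 5.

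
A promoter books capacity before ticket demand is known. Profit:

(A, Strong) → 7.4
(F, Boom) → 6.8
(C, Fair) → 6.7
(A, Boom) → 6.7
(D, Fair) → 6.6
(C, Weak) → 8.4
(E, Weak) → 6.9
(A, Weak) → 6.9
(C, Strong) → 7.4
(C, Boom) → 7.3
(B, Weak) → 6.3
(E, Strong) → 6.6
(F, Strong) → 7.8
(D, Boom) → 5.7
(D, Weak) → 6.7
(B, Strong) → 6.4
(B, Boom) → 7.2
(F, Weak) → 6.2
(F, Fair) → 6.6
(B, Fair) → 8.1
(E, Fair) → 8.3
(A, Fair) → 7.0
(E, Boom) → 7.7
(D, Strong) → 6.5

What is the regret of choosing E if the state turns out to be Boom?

0.0

Best payoff under Boom is 7.7.
Regret = 7.7 − 7.7 = 0.0.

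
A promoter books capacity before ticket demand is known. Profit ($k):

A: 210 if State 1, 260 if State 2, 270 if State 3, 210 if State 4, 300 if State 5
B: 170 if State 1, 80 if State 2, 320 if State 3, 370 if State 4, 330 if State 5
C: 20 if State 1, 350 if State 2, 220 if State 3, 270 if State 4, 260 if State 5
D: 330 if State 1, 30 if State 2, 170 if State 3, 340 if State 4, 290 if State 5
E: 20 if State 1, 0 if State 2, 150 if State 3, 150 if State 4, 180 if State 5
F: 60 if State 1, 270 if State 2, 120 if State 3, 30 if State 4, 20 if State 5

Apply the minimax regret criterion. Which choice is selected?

A

Column bests: State 1=330, State 2=350, State 3=320, State 4=370, State 5=330.
A regrets: 120, 90, 50, 160, 30 → max 160
B regrets: 160, 270, 0, 0, 0 → max 270
C regrets: 310, 0, 100, 100, 70 → max 310
D regrets: 0, 320, 150, 30, 40 → max 320
E regrets: 310, 350, 170, 220, 150 → max 350
F regrets: 270, 80, 200, 340, 310 → max 340
Smallest max regret = 160 → A.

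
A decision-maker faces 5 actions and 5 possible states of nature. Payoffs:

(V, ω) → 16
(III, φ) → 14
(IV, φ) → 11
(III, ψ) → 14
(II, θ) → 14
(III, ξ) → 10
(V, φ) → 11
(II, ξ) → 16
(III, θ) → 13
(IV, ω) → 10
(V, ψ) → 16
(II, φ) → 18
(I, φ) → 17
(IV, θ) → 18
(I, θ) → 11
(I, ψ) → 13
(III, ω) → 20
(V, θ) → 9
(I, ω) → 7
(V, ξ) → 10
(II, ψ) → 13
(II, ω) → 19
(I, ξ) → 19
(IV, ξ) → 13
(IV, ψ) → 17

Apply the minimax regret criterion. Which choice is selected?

II

Column bests: θ=18, φ=18, ψ=17, ω=20, ξ=19.
I regrets: 7, 1, 4, 13, 0 → max 13
II regrets: 4, 0, 4, 1, 3 → max 4
III regrets: 5, 4, 3, 0, 9 → max 9
IV regrets: 0, 7, 0, 10, 6 → max 10
V regrets: 9, 7, 1, 4, 9 → max 9
Smallest max regret = 4 → II.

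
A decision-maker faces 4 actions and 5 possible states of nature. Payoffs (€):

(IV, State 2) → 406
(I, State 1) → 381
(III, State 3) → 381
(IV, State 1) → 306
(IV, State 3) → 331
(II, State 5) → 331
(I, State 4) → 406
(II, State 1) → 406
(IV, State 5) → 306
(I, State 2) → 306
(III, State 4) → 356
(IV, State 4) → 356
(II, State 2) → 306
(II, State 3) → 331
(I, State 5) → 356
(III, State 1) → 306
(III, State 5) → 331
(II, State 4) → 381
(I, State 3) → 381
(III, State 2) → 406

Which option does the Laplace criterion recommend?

Row averages: I=366, II=351, III=356, IV=341
Highest average = 366 → I.

I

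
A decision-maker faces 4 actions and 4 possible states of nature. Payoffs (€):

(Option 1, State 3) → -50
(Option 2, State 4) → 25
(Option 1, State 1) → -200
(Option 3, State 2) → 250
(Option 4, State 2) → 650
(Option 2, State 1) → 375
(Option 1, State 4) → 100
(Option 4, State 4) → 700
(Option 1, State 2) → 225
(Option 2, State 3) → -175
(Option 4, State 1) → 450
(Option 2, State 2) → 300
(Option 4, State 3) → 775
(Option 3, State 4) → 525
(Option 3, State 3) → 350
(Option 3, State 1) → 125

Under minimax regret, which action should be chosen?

Column bests: State 1=450, State 2=650, State 3=775, State 4=700.
Option 1 regrets: 650, 425, 825, 600 → max 825
Option 2 regrets: 75, 350, 950, 675 → max 950
Option 3 regrets: 325, 400, 425, 175 → max 425
Option 4 regrets: 0, 0, 0, 0 → max 0
Smallest max regret = 0 → Option 4.

Option 4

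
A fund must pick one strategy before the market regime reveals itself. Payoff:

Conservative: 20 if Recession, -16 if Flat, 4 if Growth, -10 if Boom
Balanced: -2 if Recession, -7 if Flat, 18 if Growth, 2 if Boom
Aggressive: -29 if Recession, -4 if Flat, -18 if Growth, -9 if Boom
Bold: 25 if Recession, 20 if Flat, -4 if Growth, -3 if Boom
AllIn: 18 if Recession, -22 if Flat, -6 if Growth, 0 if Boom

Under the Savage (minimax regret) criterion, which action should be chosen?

Column bests: Recession=25, Flat=20, Growth=18, Boom=2.
Conservative regrets: 5, 36, 14, 12 → max 36
Balanced regrets: 27, 27, 0, 0 → max 27
Aggressive regrets: 54, 24, 36, 11 → max 54
Bold regrets: 0, 0, 22, 5 → max 22
AllIn regrets: 7, 42, 24, 2 → max 42
Smallest max regret = 22 → Bold.

Bold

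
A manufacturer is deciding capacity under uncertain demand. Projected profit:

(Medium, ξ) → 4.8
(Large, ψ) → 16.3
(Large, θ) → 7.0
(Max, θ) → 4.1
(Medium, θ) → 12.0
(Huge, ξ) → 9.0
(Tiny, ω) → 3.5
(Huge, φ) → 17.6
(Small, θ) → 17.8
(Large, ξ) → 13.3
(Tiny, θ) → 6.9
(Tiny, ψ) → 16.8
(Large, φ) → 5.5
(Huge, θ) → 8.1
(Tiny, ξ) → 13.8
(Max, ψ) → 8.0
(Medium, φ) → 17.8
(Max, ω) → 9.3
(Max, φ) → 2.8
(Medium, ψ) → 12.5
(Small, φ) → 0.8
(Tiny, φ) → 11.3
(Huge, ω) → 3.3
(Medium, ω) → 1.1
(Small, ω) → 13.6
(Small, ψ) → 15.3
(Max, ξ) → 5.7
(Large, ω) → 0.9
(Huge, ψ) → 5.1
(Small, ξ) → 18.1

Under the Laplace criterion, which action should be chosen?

Row averages: Tiny=10.46, Small=13.12, Medium=9.64, Large=8.6, Huge=8.62, Max=5.98
Highest average = 13.12 → Small.

Small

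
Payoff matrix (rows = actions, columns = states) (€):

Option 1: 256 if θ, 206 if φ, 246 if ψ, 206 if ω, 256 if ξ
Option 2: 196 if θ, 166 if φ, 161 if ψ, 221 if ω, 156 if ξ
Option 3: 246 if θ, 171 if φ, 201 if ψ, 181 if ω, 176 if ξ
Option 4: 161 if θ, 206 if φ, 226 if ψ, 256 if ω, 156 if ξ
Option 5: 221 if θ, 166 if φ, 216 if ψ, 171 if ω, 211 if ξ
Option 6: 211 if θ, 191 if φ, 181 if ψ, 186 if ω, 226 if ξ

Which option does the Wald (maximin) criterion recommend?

Row minima: Option 1=206, Option 2=156, Option 3=171, Option 4=156, Option 5=166, Option 6=181
Best worst-case = 206 → Option 1.

Option 1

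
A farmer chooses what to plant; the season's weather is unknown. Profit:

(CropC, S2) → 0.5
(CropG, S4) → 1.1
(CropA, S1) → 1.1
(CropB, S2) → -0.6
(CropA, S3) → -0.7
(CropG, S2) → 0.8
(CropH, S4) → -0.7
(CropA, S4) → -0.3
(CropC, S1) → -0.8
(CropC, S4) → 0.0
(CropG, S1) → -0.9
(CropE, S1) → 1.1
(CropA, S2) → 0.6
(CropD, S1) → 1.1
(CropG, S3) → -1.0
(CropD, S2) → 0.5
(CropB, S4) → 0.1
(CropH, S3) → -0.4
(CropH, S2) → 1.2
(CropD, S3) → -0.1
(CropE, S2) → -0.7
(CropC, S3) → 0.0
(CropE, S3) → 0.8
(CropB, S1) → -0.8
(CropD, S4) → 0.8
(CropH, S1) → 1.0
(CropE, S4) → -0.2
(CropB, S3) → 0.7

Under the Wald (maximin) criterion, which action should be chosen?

Row minima: CropD=-0.1, CropE=-0.7, CropG=-1.0, CropB=-0.8, CropA=-0.7, CropH=-0.7, CropC=-0.8
Best worst-case = -0.1 → CropD.

CropD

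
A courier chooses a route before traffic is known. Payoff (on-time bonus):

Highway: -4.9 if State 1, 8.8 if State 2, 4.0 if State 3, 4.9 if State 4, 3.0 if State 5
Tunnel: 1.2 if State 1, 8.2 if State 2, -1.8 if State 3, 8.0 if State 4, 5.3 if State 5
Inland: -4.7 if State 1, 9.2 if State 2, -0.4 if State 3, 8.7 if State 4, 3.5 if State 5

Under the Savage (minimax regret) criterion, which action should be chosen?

Column bests: State 1=1.2, State 2=9.2, State 3=4.0, State 4=8.7, State 5=5.3.
Highway regrets: 6.1, 0.4, 0.0, 3.8, 2.3 → max 6.1
Tunnel regrets: 0.0, 1.0, 5.8, 0.7, 0.0 → max 5.8
Inland regrets: 5.9, 0.0, 4.4, 0.0, 1.8 → max 5.9
Smallest max regret = 5.8 → Tunnel.

Tunnel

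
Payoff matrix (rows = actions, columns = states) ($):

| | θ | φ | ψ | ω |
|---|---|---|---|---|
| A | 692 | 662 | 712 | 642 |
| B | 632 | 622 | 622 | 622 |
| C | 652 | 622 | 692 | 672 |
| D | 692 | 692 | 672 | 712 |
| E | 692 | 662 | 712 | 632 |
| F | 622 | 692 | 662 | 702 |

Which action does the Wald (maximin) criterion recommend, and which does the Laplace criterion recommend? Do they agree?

maximin → D; laplace → D (agree)

Row minima: A=642, B=622, C=622, D=672, E=632, F=622
Best worst-case = 672 → D.
Row averages: A=677, B=624.5, C=659.5, D=692, E=674.5, F=669.5
Highest average = 692 → D.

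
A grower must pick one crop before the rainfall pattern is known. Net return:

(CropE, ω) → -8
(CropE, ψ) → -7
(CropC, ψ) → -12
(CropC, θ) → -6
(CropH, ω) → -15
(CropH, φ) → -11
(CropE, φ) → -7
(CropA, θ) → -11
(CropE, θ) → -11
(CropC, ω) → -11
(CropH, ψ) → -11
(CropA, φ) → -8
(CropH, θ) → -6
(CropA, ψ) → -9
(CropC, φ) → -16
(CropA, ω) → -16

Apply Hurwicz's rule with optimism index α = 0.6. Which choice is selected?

CropE

CropC: 0.6·(-6) + 0.4·(-16) = -10
CropA: 0.6·(-8) + 0.4·(-16) = -11.2
CropH: 0.6·(-6) + 0.4·(-15) = -9.6
CropE: 0.6·(-7) + 0.4·(-11) = -8.6
Highest Hurwicz score = -8.6 → CropE.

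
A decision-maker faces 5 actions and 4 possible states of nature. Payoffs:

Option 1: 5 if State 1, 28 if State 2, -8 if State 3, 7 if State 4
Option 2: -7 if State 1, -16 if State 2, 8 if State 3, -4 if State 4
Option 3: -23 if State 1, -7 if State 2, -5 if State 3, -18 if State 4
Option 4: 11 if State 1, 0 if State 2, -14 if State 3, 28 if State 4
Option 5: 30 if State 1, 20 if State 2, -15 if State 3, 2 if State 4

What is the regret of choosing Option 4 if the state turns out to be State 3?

Best payoff under State 3 is 8.
Regret = 8 − (-14) = 22.

22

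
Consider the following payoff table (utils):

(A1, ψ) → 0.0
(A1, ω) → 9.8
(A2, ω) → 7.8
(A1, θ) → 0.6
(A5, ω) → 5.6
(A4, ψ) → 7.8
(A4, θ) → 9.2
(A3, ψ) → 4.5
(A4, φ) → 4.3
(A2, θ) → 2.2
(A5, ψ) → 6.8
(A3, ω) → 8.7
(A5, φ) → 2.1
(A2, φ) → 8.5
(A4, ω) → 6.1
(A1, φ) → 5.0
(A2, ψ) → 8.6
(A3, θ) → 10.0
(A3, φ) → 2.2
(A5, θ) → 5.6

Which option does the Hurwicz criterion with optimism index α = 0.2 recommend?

A4

A1: 0.2·9.8 + 0.8·0.0 = 1.96
A2: 0.2·8.6 + 0.8·2.2 = 3.48
A3: 0.2·10.0 + 0.8·2.2 = 3.76
A4: 0.2·9.2 + 0.8·4.3 = 5.28
A5: 0.2·6.8 + 0.8·2.1 = 3.04
Highest Hurwicz score = 5.28 → A4.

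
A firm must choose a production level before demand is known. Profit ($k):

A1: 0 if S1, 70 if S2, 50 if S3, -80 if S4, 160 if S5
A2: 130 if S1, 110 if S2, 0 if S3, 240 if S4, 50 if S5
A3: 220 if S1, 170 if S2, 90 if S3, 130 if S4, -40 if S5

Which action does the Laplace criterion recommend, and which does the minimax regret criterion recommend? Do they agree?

laplace → A3; minimax regret → A2 (disagree)

Row averages: A1=40, A2=106, A3=114
Highest average = 114 → A3.
Column bests: S1=220, S2=170, S3=90, S4=240, S5=160.
A1 regrets: 220, 100, 40, 320, 0 → max 320
A2 regrets: 90, 60, 90, 0, 110 → max 110
A3 regrets: 0, 0, 0, 110, 200 → max 200
Smallest max regret = 110 → A2.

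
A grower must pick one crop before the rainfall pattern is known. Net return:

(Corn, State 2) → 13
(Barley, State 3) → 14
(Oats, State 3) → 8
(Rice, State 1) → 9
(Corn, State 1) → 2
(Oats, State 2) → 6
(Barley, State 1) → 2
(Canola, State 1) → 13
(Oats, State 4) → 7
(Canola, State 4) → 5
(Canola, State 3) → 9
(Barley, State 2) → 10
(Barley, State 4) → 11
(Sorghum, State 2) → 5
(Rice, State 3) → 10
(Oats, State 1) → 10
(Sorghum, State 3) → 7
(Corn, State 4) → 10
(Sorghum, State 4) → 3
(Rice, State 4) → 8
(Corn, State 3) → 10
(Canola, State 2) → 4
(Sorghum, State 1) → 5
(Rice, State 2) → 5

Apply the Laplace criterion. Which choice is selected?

Barley

Row averages: Canola=7.75, Barley=9.25, Corn=8.75, Sorghum=5, Rice=8, Oats=7.75
Highest average = 9.25 → Barley.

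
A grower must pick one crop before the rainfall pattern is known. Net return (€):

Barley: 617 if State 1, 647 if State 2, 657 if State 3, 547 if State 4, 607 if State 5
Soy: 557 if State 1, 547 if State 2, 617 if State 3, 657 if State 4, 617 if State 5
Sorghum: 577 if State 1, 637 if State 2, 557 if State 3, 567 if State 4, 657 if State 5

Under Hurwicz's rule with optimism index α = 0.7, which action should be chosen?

Barley: 0.7·657 + 0.3·547 = 624
Soy: 0.7·657 + 0.3·547 = 624
Sorghum: 0.7·657 + 0.3·557 = 627
Highest Hurwicz score = 627 → Sorghum.

Sorghum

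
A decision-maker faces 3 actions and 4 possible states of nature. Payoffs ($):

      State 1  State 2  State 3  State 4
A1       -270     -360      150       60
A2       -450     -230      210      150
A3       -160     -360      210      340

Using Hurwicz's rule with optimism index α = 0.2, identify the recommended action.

A1: 0.2·150 + 0.8·(-360) = -258
A2: 0.2·210 + 0.8·(-450) = -318
A3: 0.2·340 + 0.8·(-360) = -220
Highest Hurwicz score = -220 → A3.

A3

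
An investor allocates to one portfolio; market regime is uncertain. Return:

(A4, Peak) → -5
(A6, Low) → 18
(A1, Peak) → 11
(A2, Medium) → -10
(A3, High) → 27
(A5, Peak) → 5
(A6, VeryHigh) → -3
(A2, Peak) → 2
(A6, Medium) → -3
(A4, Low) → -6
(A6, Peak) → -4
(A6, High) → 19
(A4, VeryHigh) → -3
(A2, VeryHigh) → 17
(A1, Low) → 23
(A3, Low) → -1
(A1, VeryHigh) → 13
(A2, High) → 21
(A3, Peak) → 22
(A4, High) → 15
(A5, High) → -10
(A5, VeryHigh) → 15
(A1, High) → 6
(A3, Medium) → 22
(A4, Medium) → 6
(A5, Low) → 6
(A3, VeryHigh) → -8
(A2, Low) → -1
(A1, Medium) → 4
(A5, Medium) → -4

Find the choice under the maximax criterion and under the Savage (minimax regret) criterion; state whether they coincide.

Row maxima: A1=23, A2=21, A3=27, A4=15, A5=15, A6=19
Best best-case = 27 → A3.
Column bests: Low=23, Medium=22, High=27, VeryHigh=17, Peak=22.
A1 regrets: 0, 18, 21, 4, 11 → max 21
A2 regrets: 24, 32, 6, 0, 20 → max 32
A3 regrets: 24, 0, 0, 25, 0 → max 25
A4 regrets: 29, 16, 12, 20, 27 → max 29
A5 regrets: 17, 26, 37, 2, 17 → max 37
A6 regrets: 5, 25, 8, 20, 26 → max 26
Smallest max regret = 21 → A1.

maximax → A3; minimax regret → A1 (disagree)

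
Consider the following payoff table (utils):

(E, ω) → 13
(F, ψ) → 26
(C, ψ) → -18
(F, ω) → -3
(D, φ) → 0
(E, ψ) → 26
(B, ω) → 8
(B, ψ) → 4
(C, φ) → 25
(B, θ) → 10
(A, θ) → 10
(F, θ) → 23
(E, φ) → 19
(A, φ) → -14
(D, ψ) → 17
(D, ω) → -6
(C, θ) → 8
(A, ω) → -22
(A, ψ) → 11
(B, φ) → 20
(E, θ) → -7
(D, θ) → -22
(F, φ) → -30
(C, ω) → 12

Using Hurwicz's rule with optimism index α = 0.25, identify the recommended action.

A: 0.25·11 + 0.75·(-22) = -13.75
B: 0.25·20 + 0.75·4 = 8
C: 0.25·25 + 0.75·(-18) = -7.25
D: 0.25·17 + 0.75·(-22) = -12.25
E: 0.25·26 + 0.75·(-7) = 1.25
F: 0.25·26 + 0.75·(-30) = -16
Highest Hurwicz score = 8 → B.

B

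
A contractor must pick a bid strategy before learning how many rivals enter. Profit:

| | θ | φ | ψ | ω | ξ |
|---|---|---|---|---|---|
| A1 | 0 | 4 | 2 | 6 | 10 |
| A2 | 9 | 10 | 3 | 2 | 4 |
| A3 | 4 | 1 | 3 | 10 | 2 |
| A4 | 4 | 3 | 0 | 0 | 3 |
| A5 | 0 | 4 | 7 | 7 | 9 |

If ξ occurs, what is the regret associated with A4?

7

Best payoff under ξ is 10.
Regret = 10 − 3 = 7.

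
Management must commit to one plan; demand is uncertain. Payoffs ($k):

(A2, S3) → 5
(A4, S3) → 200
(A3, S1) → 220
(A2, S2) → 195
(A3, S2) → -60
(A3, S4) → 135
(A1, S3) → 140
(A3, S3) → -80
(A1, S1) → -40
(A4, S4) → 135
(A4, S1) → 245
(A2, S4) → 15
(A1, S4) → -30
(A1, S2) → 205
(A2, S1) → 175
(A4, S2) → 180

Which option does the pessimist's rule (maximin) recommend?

A4

Row minima: A1=-40, A2=5, A3=-80, A4=135
Best worst-case = 135 → A4.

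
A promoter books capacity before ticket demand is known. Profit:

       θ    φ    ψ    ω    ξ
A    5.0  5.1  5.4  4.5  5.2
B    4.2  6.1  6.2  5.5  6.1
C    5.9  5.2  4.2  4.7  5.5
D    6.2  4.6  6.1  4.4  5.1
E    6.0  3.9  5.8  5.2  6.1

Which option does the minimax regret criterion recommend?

Column bests: θ=6.2, φ=6.1, ψ=6.2, ω=5.5, ξ=6.1.
A regrets: 1.2, 1.0, 0.8, 1.0, 0.9 → max 1.2
B regrets: 2.0, 0.0, 0.0, 0.0, 0.0 → max 2.0
C regrets: 0.3, 0.9, 2.0, 0.8, 0.6 → max 2.0
D regrets: 0.0, 1.5, 0.1, 1.1, 1.0 → max 1.5
E regrets: 0.2, 2.2, 0.4, 0.3, 0.0 → max 2.2
Smallest max regret = 1.2 → A.

A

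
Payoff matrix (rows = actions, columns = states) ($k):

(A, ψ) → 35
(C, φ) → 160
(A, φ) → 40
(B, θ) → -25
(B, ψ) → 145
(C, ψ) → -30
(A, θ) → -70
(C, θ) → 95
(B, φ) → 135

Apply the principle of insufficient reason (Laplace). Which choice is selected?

B

Row averages: A=5/3, B=85, C=75
Highest average = 85 → B.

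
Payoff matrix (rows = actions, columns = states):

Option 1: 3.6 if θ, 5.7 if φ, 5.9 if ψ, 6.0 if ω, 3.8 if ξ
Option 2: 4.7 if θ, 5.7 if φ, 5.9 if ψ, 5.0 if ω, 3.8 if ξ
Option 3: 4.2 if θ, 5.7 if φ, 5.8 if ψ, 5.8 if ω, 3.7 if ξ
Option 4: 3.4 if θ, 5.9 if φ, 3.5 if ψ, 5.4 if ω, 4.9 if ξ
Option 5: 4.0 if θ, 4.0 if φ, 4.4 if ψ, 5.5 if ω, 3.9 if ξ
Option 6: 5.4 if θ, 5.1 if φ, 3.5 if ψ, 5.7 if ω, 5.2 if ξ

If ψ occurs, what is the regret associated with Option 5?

Best payoff under ψ is 5.9.
Regret = 5.9 − 4.4 = 1.5.

1.5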